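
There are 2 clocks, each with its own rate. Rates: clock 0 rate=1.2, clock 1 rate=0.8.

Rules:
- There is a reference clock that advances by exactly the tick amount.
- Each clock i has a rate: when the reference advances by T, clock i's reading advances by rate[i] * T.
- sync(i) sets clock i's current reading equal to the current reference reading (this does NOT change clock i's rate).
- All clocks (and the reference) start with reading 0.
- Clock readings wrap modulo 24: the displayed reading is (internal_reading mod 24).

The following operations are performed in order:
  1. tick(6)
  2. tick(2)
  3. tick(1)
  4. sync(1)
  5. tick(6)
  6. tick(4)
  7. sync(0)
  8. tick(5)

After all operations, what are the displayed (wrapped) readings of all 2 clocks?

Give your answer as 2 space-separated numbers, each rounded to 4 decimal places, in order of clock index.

After op 1 tick(6): ref=6.0000 raw=[7.2000 4.8000]
After op 2 tick(2): ref=8.0000 raw=[9.6000 6.4000]
After op 3 tick(1): ref=9.0000 raw=[10.8000 7.2000]
After op 4 sync(1): ref=9.0000 raw=[10.8000 9.0000]
After op 5 tick(6): ref=15.0000 raw=[18.0000 13.8000]
After op 6 tick(4): ref=19.0000 raw=[22.8000 17.0000]
After op 7 sync(0): ref=19.0000 raw=[19.0000 17.0000]
After op 8 tick(5): ref=24.0000 raw=[25.0000 21.0000]
Wrap final raw readings (mod 24): 25.0000 mod 24 = 1.0000; 21.0000 mod 24 = 21.0000

Answer: 1.0000 21.0000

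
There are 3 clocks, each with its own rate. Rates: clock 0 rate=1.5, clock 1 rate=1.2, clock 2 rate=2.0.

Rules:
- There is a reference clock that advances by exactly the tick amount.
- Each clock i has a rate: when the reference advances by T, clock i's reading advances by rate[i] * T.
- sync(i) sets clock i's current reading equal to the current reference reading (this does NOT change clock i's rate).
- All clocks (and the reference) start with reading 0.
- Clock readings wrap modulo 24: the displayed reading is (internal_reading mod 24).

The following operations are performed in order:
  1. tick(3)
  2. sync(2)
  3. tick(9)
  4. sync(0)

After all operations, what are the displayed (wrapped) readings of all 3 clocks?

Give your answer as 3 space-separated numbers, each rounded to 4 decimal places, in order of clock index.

After op 1 tick(3): ref=3.0000 raw=[4.5000 3.6000 6.0000]
After op 2 sync(2): ref=3.0000 raw=[4.5000 3.6000 3.0000]
After op 3 tick(9): ref=12.0000 raw=[18.0000 14.4000 21.0000]
After op 4 sync(0): ref=12.0000 raw=[12.0000 14.4000 21.0000]
Wrap final raw readings (mod 24): 12.0000 mod 24 = 12.0000; 14.4000 mod 24 = 14.4000; 21.0000 mod 24 = 21.0000

Answer: 12.0000 14.4000 21.0000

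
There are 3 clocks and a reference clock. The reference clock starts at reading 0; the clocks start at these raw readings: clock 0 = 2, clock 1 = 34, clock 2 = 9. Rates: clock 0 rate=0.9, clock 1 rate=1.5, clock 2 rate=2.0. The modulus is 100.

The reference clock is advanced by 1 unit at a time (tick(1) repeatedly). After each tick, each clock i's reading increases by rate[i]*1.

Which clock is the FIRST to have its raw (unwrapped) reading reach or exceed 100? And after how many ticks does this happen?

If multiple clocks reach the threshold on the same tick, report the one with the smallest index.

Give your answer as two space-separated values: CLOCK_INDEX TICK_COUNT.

Answer: 1 44

Derivation:
clock 0: start=2, rate=0.9, needs 100-2 = 98; ticks = ceil(98/0.9) = ceil(108.8889) = 109; reading at tick 109 = 2 + 0.9*109 = 100.1000
clock 1: start=34, rate=1.5, needs 100-34 = 66; ticks = ceil(66/1.5) = ceil(44.0000) = 44; reading at tick 44 = 34 + 1.5*44 = 100.0000
clock 2: start=9, rate=2.0, needs 100-9 = 91; ticks = ceil(91/2.0) = ceil(45.5000) = 46; reading at tick 46 = 9 + 2.0*46 = 101.0000
Minimum tick count = 44; winners = [1]; smallest index = 1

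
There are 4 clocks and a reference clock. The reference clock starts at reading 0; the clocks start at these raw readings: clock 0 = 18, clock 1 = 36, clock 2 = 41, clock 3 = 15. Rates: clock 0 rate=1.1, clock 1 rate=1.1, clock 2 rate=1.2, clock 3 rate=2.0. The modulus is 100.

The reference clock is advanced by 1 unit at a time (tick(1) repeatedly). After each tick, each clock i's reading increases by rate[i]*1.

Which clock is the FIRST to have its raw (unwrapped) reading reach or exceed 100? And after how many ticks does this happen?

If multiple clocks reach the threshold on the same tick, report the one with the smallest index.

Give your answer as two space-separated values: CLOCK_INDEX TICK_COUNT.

Answer: 3 43

Derivation:
clock 0: start=18, rate=1.1, needs 100-18 = 82; ticks = ceil(82/1.1) = ceil(74.5455) = 75; reading at tick 75 = 18 + 1.1*75 = 100.5000
clock 1: start=36, rate=1.1, needs 100-36 = 64; ticks = ceil(64/1.1) = ceil(58.1818) = 59; reading at tick 59 = 36 + 1.1*59 = 100.9000
clock 2: start=41, rate=1.2, needs 100-41 = 59; ticks = ceil(59/1.2) = ceil(49.1667) = 50; reading at tick 50 = 41 + 1.2*50 = 101.0000
clock 3: start=15, rate=2.0, needs 100-15 = 85; ticks = ceil(85/2.0) = ceil(42.5000) = 43; reading at tick 43 = 15 + 2.0*43 = 101.0000
Minimum tick count = 43; winners = [3]; smallest index = 3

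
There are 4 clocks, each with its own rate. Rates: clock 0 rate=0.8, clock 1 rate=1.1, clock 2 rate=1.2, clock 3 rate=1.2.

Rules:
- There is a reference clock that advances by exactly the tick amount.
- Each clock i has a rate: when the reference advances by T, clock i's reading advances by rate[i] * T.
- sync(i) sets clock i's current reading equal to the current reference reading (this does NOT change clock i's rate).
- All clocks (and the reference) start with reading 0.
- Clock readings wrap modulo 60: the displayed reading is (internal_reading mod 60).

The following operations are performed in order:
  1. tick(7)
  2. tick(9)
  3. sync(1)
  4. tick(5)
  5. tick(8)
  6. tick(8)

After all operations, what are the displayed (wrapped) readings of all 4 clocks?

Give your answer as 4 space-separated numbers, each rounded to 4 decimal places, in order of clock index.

After op 1 tick(7): ref=7.0000 raw=[5.6000 7.7000 8.4000 8.4000]
After op 2 tick(9): ref=16.0000 raw=[12.8000 17.6000 19.2000 19.2000]
After op 3 sync(1): ref=16.0000 raw=[12.8000 16.0000 19.2000 19.2000]
After op 4 tick(5): ref=21.0000 raw=[16.8000 21.5000 25.2000 25.2000]
After op 5 tick(8): ref=29.0000 raw=[23.2000 30.3000 34.8000 34.8000]
After op 6 tick(8): ref=37.0000 raw=[29.6000 39.1000 44.4000 44.4000]
Wrap final raw readings (mod 60): 29.6000 mod 60 = 29.6000; 39.1000 mod 60 = 39.1000; 44.4000 mod 60 = 44.4000; 44.4000 mod 60 = 44.4000

Answer: 29.6000 39.1000 44.4000 44.4000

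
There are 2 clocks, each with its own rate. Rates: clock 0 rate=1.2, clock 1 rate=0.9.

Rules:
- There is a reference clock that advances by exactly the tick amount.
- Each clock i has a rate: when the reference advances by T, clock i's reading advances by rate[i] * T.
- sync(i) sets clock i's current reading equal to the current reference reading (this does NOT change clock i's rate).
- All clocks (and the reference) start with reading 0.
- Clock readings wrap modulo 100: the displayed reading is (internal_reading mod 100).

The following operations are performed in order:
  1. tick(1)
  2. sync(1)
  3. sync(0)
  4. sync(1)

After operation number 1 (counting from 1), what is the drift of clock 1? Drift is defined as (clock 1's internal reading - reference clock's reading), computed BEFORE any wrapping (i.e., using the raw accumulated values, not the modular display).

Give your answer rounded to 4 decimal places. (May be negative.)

After op 1 tick(1): ref=1.0000 raw=[1.2000 0.9000]
Drift of clock 1 after op 1: 0.9000 - 1.0000 = -0.1000

Answer: -0.1000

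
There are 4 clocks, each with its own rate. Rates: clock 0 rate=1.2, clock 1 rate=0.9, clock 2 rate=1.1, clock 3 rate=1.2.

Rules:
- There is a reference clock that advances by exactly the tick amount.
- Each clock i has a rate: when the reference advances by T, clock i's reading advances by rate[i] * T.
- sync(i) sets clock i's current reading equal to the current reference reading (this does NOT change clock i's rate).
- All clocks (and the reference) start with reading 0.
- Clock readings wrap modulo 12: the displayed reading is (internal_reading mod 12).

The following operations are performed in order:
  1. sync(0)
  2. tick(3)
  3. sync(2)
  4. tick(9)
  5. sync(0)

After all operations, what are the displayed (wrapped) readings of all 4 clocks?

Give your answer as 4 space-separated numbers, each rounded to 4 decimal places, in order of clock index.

After op 1 sync(0): ref=0.0000 raw=[0.0000 0.0000 0.0000 0.0000]
After op 2 tick(3): ref=3.0000 raw=[3.6000 2.7000 3.3000 3.6000]
After op 3 sync(2): ref=3.0000 raw=[3.6000 2.7000 3.0000 3.6000]
After op 4 tick(9): ref=12.0000 raw=[14.4000 10.8000 12.9000 14.4000]
After op 5 sync(0): ref=12.0000 raw=[12.0000 10.8000 12.9000 14.4000]
Wrap final raw readings (mod 12): 12.0000 mod 12 = 0.0000; 10.8000 mod 12 = 10.8000; 12.9000 mod 12 = 0.9000; 14.4000 mod 12 = 2.4000

Answer: 0.0000 10.8000 0.9000 2.4000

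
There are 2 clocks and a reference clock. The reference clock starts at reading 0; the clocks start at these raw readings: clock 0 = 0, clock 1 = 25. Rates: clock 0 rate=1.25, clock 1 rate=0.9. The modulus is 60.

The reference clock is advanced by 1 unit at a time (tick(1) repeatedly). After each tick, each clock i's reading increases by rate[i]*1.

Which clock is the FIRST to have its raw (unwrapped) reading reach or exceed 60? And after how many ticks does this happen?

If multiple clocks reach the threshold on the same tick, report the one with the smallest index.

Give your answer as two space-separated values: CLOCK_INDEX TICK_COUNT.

clock 0: start=0, rate=1.25, needs 60-0 = 60; ticks = ceil(60/1.25) = ceil(48.0000) = 48; reading at tick 48 = 0 + 1.25*48 = 60.0000
clock 1: start=25, rate=0.9, needs 60-25 = 35; ticks = ceil(35/0.9) = ceil(38.8889) = 39; reading at tick 39 = 25 + 0.9*39 = 60.1000
Minimum tick count = 39; winners = [1]; smallest index = 1

Answer: 1 39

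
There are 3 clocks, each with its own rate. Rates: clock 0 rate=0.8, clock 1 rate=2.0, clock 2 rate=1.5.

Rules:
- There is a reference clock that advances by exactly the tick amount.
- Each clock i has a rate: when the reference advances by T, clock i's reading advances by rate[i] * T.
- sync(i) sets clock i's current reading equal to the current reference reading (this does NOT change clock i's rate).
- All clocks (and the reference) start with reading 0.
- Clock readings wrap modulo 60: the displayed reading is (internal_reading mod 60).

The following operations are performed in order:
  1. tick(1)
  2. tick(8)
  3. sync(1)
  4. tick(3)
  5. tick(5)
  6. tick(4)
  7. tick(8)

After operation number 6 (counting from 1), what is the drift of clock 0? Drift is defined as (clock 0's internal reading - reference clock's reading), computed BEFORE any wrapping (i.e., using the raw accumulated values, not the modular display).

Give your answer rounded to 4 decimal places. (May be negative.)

Answer: -4.2000

Derivation:
After op 1 tick(1): ref=1.0000 raw=[0.8000 2.0000 1.5000]
After op 2 tick(8): ref=9.0000 raw=[7.2000 18.0000 13.5000]
After op 3 sync(1): ref=9.0000 raw=[7.2000 9.0000 13.5000]
After op 4 tick(3): ref=12.0000 raw=[9.6000 15.0000 18.0000]
After op 5 tick(5): ref=17.0000 raw=[13.6000 25.0000 25.5000]
After op 6 tick(4): ref=21.0000 raw=[16.8000 33.0000 31.5000]
Drift of clock 0 after op 6: 16.8000 - 21.0000 = -4.2000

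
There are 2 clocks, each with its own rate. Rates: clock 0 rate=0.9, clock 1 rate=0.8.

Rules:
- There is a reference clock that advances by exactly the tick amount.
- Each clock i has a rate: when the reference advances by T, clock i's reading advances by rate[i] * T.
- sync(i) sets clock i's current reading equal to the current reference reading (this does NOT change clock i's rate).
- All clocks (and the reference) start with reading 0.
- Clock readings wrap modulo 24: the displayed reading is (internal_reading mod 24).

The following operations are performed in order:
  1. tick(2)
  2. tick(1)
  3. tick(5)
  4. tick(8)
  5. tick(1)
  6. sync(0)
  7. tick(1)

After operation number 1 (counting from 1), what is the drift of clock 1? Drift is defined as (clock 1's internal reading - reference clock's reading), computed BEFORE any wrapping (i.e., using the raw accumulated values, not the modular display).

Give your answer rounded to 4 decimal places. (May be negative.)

After op 1 tick(2): ref=2.0000 raw=[1.8000 1.6000]
Drift of clock 1 after op 1: 1.6000 - 2.0000 = -0.4000

Answer: -0.4000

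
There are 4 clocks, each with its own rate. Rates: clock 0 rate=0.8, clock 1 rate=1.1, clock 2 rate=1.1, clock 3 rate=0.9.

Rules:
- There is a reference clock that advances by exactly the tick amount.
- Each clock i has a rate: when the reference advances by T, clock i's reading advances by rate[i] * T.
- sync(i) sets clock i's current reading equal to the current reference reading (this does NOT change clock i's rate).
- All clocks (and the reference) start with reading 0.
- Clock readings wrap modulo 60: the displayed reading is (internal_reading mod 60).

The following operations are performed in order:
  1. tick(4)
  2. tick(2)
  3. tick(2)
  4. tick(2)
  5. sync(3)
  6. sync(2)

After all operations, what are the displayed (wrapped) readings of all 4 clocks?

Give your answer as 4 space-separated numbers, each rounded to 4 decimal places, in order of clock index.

After op 1 tick(4): ref=4.0000 raw=[3.2000 4.4000 4.4000 3.6000]
After op 2 tick(2): ref=6.0000 raw=[4.8000 6.6000 6.6000 5.4000]
After op 3 tick(2): ref=8.0000 raw=[6.4000 8.8000 8.8000 7.2000]
After op 4 tick(2): ref=10.0000 raw=[8.0000 11.0000 11.0000 9.0000]
After op 5 sync(3): ref=10.0000 raw=[8.0000 11.0000 11.0000 10.0000]
After op 6 sync(2): ref=10.0000 raw=[8.0000 11.0000 10.0000 10.0000]
Wrap final raw readings (mod 60): 8.0000 mod 60 = 8.0000; 11.0000 mod 60 = 11.0000; 10.0000 mod 60 = 10.0000; 10.0000 mod 60 = 10.0000

Answer: 8.0000 11.0000 10.0000 10.0000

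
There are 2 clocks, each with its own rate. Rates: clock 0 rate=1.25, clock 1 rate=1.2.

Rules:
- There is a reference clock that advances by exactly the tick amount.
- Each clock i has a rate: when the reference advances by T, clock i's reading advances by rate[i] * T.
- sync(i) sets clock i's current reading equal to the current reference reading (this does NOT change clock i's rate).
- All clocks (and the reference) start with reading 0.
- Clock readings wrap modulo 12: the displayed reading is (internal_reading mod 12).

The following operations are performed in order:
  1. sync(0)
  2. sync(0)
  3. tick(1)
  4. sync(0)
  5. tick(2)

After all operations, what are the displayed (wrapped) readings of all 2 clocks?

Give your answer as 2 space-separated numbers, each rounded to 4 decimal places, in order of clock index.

After op 1 sync(0): ref=0.0000 raw=[0.0000 0.0000]
After op 2 sync(0): ref=0.0000 raw=[0.0000 0.0000]
After op 3 tick(1): ref=1.0000 raw=[1.2500 1.2000]
After op 4 sync(0): ref=1.0000 raw=[1.0000 1.2000]
After op 5 tick(2): ref=3.0000 raw=[3.5000 3.6000]
Wrap final raw readings (mod 12): 3.5000 mod 12 = 3.5000; 3.6000 mod 12 = 3.6000

Answer: 3.5000 3.6000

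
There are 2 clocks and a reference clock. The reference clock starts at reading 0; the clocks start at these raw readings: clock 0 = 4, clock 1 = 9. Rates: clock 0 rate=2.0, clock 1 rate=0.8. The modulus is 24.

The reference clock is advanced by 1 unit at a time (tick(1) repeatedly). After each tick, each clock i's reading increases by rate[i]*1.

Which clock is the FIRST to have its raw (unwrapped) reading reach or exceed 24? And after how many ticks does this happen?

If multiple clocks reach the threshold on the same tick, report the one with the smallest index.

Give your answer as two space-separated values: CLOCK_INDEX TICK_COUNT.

clock 0: start=4, rate=2.0, needs 24-4 = 20; ticks = ceil(20/2.0) = ceil(10.0000) = 10; reading at tick 10 = 4 + 2.0*10 = 24.0000
clock 1: start=9, rate=0.8, needs 24-9 = 15; ticks = ceil(15/0.8) = ceil(18.7500) = 19; reading at tick 19 = 9 + 0.8*19 = 24.2000
Minimum tick count = 10; winners = [0]; smallest index = 0

Answer: 0 10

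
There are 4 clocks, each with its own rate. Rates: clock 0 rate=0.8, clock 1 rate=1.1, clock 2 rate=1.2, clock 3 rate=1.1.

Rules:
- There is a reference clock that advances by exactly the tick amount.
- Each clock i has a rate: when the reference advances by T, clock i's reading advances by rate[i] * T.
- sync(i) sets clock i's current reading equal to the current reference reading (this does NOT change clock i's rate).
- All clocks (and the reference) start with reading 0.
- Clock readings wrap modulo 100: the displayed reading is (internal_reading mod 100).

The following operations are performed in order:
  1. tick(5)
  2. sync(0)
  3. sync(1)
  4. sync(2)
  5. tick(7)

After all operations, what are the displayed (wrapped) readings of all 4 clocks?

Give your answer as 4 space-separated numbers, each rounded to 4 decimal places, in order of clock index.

Answer: 10.6000 12.7000 13.4000 13.2000

Derivation:
After op 1 tick(5): ref=5.0000 raw=[4.0000 5.5000 6.0000 5.5000]
After op 2 sync(0): ref=5.0000 raw=[5.0000 5.5000 6.0000 5.5000]
After op 3 sync(1): ref=5.0000 raw=[5.0000 5.0000 6.0000 5.5000]
After op 4 sync(2): ref=5.0000 raw=[5.0000 5.0000 5.0000 5.5000]
After op 5 tick(7): ref=12.0000 raw=[10.6000 12.7000 13.4000 13.2000]
Wrap final raw readings (mod 100): 10.6000 mod 100 = 10.6000; 12.7000 mod 100 = 12.7000; 13.4000 mod 100 = 13.4000; 13.2000 mod 100 = 13.2000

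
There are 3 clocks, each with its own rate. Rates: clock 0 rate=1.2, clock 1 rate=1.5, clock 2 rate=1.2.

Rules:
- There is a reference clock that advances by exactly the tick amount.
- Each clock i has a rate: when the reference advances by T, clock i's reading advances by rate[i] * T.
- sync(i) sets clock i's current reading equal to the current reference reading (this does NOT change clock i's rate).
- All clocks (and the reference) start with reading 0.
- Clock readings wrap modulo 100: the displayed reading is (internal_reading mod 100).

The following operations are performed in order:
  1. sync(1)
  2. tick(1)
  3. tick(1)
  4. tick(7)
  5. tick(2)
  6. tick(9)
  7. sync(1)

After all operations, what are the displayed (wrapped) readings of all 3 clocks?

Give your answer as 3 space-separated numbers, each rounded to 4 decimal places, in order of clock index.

Answer: 24.0000 20.0000 24.0000

Derivation:
After op 1 sync(1): ref=0.0000 raw=[0.0000 0.0000 0.0000]
After op 2 tick(1): ref=1.0000 raw=[1.2000 1.5000 1.2000]
After op 3 tick(1): ref=2.0000 raw=[2.4000 3.0000 2.4000]
After op 4 tick(7): ref=9.0000 raw=[10.8000 13.5000 10.8000]
After op 5 tick(2): ref=11.0000 raw=[13.2000 16.5000 13.2000]
After op 6 tick(9): ref=20.0000 raw=[24.0000 30.0000 24.0000]
After op 7 sync(1): ref=20.0000 raw=[24.0000 20.0000 24.0000]
Wrap final raw readings (mod 100): 24.0000 mod 100 = 24.0000; 20.0000 mod 100 = 20.0000; 24.0000 mod 100 = 24.0000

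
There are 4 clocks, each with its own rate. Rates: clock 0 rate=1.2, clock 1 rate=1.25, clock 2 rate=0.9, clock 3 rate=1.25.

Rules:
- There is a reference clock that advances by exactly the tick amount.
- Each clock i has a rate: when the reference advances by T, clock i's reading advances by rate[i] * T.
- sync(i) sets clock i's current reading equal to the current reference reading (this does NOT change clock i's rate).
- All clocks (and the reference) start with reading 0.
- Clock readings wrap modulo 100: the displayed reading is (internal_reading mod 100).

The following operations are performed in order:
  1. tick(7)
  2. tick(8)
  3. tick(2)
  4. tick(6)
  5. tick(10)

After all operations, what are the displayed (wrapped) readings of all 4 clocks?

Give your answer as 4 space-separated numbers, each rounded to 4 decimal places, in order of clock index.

Answer: 39.6000 41.2500 29.7000 41.2500

Derivation:
After op 1 tick(7): ref=7.0000 raw=[8.4000 8.7500 6.3000 8.7500]
After op 2 tick(8): ref=15.0000 raw=[18.0000 18.7500 13.5000 18.7500]
After op 3 tick(2): ref=17.0000 raw=[20.4000 21.2500 15.3000 21.2500]
After op 4 tick(6): ref=23.0000 raw=[27.6000 28.7500 20.7000 28.7500]
After op 5 tick(10): ref=33.0000 raw=[39.6000 41.2500 29.7000 41.2500]
Wrap final raw readings (mod 100): 39.6000 mod 100 = 39.6000; 41.2500 mod 100 = 41.2500; 29.7000 mod 100 = 29.7000; 41.2500 mod 100 = 41.2500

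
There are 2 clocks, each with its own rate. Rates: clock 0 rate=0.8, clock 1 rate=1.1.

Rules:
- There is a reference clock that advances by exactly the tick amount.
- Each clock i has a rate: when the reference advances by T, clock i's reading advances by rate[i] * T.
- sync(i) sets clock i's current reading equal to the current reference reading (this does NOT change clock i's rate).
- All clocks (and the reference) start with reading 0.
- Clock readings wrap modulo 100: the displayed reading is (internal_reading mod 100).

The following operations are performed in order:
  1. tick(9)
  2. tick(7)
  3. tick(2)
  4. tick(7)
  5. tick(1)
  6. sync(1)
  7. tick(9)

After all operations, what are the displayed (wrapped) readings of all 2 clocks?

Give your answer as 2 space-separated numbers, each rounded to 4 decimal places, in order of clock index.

Answer: 28.0000 35.9000

Derivation:
After op 1 tick(9): ref=9.0000 raw=[7.2000 9.9000]
After op 2 tick(7): ref=16.0000 raw=[12.8000 17.6000]
After op 3 tick(2): ref=18.0000 raw=[14.4000 19.8000]
After op 4 tick(7): ref=25.0000 raw=[20.0000 27.5000]
After op 5 tick(1): ref=26.0000 raw=[20.8000 28.6000]
After op 6 sync(1): ref=26.0000 raw=[20.8000 26.0000]
After op 7 tick(9): ref=35.0000 raw=[28.0000 35.9000]
Wrap final raw readings (mod 100): 28.0000 mod 100 = 28.0000; 35.9000 mod 100 = 35.9000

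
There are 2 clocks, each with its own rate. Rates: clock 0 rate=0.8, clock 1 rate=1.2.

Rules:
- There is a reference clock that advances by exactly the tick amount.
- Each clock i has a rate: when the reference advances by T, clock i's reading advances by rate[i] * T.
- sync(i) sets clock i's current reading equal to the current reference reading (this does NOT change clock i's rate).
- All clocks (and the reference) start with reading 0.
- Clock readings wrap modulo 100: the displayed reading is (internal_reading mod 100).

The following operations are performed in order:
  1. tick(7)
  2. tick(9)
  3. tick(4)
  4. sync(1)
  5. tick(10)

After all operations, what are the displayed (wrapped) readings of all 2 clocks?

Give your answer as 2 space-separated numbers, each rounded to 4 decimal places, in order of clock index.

Answer: 24.0000 32.0000

Derivation:
After op 1 tick(7): ref=7.0000 raw=[5.6000 8.4000]
After op 2 tick(9): ref=16.0000 raw=[12.8000 19.2000]
After op 3 tick(4): ref=20.0000 raw=[16.0000 24.0000]
After op 4 sync(1): ref=20.0000 raw=[16.0000 20.0000]
After op 5 tick(10): ref=30.0000 raw=[24.0000 32.0000]
Wrap final raw readings (mod 100): 24.0000 mod 100 = 24.0000; 32.0000 mod 100 = 32.0000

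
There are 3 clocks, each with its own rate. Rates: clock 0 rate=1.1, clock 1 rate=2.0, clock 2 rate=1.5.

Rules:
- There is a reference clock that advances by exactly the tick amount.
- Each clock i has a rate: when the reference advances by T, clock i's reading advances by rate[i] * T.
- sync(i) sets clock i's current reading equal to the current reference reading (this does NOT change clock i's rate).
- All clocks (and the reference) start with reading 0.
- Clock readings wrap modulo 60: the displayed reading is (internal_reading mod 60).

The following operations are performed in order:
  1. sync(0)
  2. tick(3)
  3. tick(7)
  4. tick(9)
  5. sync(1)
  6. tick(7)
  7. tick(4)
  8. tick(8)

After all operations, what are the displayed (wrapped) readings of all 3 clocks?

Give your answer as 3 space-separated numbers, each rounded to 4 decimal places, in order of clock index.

Answer: 41.8000 57.0000 57.0000

Derivation:
After op 1 sync(0): ref=0.0000 raw=[0.0000 0.0000 0.0000]
After op 2 tick(3): ref=3.0000 raw=[3.3000 6.0000 4.5000]
After op 3 tick(7): ref=10.0000 raw=[11.0000 20.0000 15.0000]
After op 4 tick(9): ref=19.0000 raw=[20.9000 38.0000 28.5000]
After op 5 sync(1): ref=19.0000 raw=[20.9000 19.0000 28.5000]
After op 6 tick(7): ref=26.0000 raw=[28.6000 33.0000 39.0000]
After op 7 tick(4): ref=30.0000 raw=[33.0000 41.0000 45.0000]
After op 8 tick(8): ref=38.0000 raw=[41.8000 57.0000 57.0000]
Wrap final raw readings (mod 60): 41.8000 mod 60 = 41.8000; 57.0000 mod 60 = 57.0000; 57.0000 mod 60 = 57.0000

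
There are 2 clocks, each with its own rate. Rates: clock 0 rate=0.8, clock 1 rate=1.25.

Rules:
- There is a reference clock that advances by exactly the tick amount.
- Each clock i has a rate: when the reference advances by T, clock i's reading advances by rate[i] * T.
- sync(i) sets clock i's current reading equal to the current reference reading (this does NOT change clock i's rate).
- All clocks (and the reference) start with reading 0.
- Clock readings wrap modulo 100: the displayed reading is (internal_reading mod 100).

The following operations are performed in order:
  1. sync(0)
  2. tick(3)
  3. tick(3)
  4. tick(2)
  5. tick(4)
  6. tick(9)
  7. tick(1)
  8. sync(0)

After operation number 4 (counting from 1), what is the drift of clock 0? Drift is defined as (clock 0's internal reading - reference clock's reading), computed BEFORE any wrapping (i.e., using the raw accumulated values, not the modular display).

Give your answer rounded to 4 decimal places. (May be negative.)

After op 1 sync(0): ref=0.0000 raw=[0.0000 0.0000]
After op 2 tick(3): ref=3.0000 raw=[2.4000 3.7500]
After op 3 tick(3): ref=6.0000 raw=[4.8000 7.5000]
After op 4 tick(2): ref=8.0000 raw=[6.4000 10.0000]
Drift of clock 0 after op 4: 6.4000 - 8.0000 = -1.6000

Answer: -1.6000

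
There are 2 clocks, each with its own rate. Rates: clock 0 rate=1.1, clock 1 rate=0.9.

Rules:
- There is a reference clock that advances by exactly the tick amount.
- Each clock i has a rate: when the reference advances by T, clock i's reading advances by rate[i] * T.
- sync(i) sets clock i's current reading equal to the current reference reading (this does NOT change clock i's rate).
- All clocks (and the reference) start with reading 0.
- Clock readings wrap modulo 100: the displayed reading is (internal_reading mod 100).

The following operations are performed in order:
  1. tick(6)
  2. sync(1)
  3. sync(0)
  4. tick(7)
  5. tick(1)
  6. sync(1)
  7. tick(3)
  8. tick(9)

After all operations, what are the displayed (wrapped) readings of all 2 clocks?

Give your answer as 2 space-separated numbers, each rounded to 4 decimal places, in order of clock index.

After op 1 tick(6): ref=6.0000 raw=[6.6000 5.4000]
After op 2 sync(1): ref=6.0000 raw=[6.6000 6.0000]
After op 3 sync(0): ref=6.0000 raw=[6.0000 6.0000]
After op 4 tick(7): ref=13.0000 raw=[13.7000 12.3000]
After op 5 tick(1): ref=14.0000 raw=[14.8000 13.2000]
After op 6 sync(1): ref=14.0000 raw=[14.8000 14.0000]
After op 7 tick(3): ref=17.0000 raw=[18.1000 16.7000]
After op 8 tick(9): ref=26.0000 raw=[28.0000 24.8000]
Wrap final raw readings (mod 100): 28.0000 mod 100 = 28.0000; 24.8000 mod 100 = 24.8000

Answer: 28.0000 24.8000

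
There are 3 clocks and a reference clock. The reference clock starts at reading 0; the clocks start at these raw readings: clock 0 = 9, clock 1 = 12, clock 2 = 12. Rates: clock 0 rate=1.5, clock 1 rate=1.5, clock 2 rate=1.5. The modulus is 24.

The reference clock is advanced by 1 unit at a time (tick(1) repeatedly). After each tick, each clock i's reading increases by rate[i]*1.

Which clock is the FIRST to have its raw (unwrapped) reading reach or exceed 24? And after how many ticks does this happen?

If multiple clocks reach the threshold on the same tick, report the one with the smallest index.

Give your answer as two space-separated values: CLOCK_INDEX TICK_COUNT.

clock 0: start=9, rate=1.5, needs 24-9 = 15; ticks = ceil(15/1.5) = ceil(10.0000) = 10; reading at tick 10 = 9 + 1.5*10 = 24.0000
clock 1: start=12, rate=1.5, needs 24-12 = 12; ticks = ceil(12/1.5) = ceil(8.0000) = 8; reading at tick 8 = 12 + 1.5*8 = 24.0000
clock 2: start=12, rate=1.5, needs 24-12 = 12; ticks = ceil(12/1.5) = ceil(8.0000) = 8; reading at tick 8 = 12 + 1.5*8 = 24.0000
Minimum tick count = 8; winners = [1, 2]; smallest index = 1

Answer: 1 8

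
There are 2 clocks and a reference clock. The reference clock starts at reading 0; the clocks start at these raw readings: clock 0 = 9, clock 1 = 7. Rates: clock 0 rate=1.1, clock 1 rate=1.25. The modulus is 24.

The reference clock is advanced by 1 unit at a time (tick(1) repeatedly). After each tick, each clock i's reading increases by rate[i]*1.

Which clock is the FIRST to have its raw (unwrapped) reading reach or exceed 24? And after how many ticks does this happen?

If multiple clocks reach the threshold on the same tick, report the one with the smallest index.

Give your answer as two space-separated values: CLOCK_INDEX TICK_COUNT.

clock 0: start=9, rate=1.1, needs 24-9 = 15; ticks = ceil(15/1.1) = ceil(13.6364) = 14; reading at tick 14 = 9 + 1.1*14 = 24.4000
clock 1: start=7, rate=1.25, needs 24-7 = 17; ticks = ceil(17/1.25) = ceil(13.6000) = 14; reading at tick 14 = 7 + 1.25*14 = 24.5000
Minimum tick count = 14; winners = [0, 1]; smallest index = 0

Answer: 0 14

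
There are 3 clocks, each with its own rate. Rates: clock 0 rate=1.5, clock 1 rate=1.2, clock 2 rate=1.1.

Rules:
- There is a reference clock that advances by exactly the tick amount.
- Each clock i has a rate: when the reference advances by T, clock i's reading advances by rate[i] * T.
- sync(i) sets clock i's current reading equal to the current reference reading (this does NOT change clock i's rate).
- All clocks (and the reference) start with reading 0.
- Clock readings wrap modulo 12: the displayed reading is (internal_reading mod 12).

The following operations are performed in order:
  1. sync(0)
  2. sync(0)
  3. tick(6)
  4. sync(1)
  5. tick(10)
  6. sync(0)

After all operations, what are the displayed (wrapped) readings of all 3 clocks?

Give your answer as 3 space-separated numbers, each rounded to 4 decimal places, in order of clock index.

Answer: 4.0000 6.0000 5.6000

Derivation:
After op 1 sync(0): ref=0.0000 raw=[0.0000 0.0000 0.0000]
After op 2 sync(0): ref=0.0000 raw=[0.0000 0.0000 0.0000]
After op 3 tick(6): ref=6.0000 raw=[9.0000 7.2000 6.6000]
After op 4 sync(1): ref=6.0000 raw=[9.0000 6.0000 6.6000]
After op 5 tick(10): ref=16.0000 raw=[24.0000 18.0000 17.6000]
After op 6 sync(0): ref=16.0000 raw=[16.0000 18.0000 17.6000]
Wrap final raw readings (mod 12): 16.0000 mod 12 = 4.0000; 18.0000 mod 12 = 6.0000; 17.6000 mod 12 = 5.6000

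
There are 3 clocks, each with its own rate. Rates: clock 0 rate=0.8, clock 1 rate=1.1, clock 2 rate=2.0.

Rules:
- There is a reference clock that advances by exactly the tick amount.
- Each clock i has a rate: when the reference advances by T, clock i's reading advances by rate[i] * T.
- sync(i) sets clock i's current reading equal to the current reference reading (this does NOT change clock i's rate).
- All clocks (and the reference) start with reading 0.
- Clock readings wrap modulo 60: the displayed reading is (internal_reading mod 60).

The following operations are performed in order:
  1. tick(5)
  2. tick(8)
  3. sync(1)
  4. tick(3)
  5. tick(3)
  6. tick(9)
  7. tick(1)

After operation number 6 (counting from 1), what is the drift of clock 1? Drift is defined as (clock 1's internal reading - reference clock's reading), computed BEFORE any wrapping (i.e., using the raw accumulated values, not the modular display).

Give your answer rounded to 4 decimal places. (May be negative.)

Answer: 1.5000

Derivation:
After op 1 tick(5): ref=5.0000 raw=[4.0000 5.5000 10.0000]
After op 2 tick(8): ref=13.0000 raw=[10.4000 14.3000 26.0000]
After op 3 sync(1): ref=13.0000 raw=[10.4000 13.0000 26.0000]
After op 4 tick(3): ref=16.0000 raw=[12.8000 16.3000 32.0000]
After op 5 tick(3): ref=19.0000 raw=[15.2000 19.6000 38.0000]
After op 6 tick(9): ref=28.0000 raw=[22.4000 29.5000 56.0000]
Drift of clock 1 after op 6: 29.5000 - 28.0000 = 1.5000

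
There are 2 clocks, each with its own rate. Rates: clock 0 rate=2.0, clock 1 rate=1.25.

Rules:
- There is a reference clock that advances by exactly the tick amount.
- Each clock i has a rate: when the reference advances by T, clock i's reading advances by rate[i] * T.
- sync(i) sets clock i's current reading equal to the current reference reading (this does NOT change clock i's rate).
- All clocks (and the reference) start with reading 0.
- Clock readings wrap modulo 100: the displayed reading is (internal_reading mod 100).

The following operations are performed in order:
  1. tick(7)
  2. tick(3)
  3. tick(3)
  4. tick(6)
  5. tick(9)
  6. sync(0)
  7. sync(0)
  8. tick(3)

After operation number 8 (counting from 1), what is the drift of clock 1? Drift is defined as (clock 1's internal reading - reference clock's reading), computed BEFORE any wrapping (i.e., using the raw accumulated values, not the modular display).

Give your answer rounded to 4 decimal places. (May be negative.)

Answer: 7.7500

Derivation:
After op 1 tick(7): ref=7.0000 raw=[14.0000 8.7500]
After op 2 tick(3): ref=10.0000 raw=[20.0000 12.5000]
After op 3 tick(3): ref=13.0000 raw=[26.0000 16.2500]
After op 4 tick(6): ref=19.0000 raw=[38.0000 23.7500]
After op 5 tick(9): ref=28.0000 raw=[56.0000 35.0000]
After op 6 sync(0): ref=28.0000 raw=[28.0000 35.0000]
After op 7 sync(0): ref=28.0000 raw=[28.0000 35.0000]
After op 8 tick(3): ref=31.0000 raw=[34.0000 38.7500]
Drift of clock 1 after op 8: 38.7500 - 31.0000 = 7.7500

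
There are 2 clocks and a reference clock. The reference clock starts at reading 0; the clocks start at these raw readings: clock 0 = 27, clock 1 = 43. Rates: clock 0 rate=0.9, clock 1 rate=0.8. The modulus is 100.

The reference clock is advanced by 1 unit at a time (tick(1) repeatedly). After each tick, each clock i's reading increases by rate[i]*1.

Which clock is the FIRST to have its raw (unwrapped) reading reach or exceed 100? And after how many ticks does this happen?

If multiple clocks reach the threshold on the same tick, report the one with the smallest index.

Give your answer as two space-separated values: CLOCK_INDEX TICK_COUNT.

clock 0: start=27, rate=0.9, needs 100-27 = 73; ticks = ceil(73/0.9) = ceil(81.1111) = 82; reading at tick 82 = 27 + 0.9*82 = 100.8000
clock 1: start=43, rate=0.8, needs 100-43 = 57; ticks = ceil(57/0.8) = ceil(71.2500) = 72; reading at tick 72 = 43 + 0.8*72 = 100.6000
Minimum tick count = 72; winners = [1]; smallest index = 1

Answer: 1 72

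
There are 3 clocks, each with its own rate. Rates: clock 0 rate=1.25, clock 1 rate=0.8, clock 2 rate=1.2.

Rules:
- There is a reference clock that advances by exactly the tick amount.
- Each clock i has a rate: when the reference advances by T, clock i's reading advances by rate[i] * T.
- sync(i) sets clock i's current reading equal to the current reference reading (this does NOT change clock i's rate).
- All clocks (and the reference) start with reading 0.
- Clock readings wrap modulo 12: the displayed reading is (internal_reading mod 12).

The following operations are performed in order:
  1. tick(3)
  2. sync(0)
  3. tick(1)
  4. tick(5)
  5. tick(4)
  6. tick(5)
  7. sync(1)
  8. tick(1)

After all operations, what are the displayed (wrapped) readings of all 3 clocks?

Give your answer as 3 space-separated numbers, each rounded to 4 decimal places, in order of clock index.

After op 1 tick(3): ref=3.0000 raw=[3.7500 2.4000 3.6000]
After op 2 sync(0): ref=3.0000 raw=[3.0000 2.4000 3.6000]
After op 3 tick(1): ref=4.0000 raw=[4.2500 3.2000 4.8000]
After op 4 tick(5): ref=9.0000 raw=[10.5000 7.2000 10.8000]
After op 5 tick(4): ref=13.0000 raw=[15.5000 10.4000 15.6000]
After op 6 tick(5): ref=18.0000 raw=[21.7500 14.4000 21.6000]
After op 7 sync(1): ref=18.0000 raw=[21.7500 18.0000 21.6000]
After op 8 tick(1): ref=19.0000 raw=[23.0000 18.8000 22.8000]
Wrap final raw readings (mod 12): 23.0000 mod 12 = 11.0000; 18.8000 mod 12 = 6.8000; 22.8000 mod 12 = 10.8000

Answer: 11.0000 6.8000 10.8000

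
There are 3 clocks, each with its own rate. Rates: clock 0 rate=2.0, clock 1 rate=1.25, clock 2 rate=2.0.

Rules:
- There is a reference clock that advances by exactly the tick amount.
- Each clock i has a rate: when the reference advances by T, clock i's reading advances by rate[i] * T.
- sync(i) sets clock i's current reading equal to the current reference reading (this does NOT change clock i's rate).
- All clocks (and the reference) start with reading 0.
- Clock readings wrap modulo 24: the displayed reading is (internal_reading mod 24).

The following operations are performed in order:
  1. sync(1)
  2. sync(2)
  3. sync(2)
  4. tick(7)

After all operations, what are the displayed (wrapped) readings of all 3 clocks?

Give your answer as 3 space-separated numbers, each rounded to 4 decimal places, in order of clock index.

After op 1 sync(1): ref=0.0000 raw=[0.0000 0.0000 0.0000]
After op 2 sync(2): ref=0.0000 raw=[0.0000 0.0000 0.0000]
After op 3 sync(2): ref=0.0000 raw=[0.0000 0.0000 0.0000]
After op 4 tick(7): ref=7.0000 raw=[14.0000 8.7500 14.0000]
Wrap final raw readings (mod 24): 14.0000 mod 24 = 14.0000; 8.7500 mod 24 = 8.7500; 14.0000 mod 24 = 14.0000

Answer: 14.0000 8.7500 14.0000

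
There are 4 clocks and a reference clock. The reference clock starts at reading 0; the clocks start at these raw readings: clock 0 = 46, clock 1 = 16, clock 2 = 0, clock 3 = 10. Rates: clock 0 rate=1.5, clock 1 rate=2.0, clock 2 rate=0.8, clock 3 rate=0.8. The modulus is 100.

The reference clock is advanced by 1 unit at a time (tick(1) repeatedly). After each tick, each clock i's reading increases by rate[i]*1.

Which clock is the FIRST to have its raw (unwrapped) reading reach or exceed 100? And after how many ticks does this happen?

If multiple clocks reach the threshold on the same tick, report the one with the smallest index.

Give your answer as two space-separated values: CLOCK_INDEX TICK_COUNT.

Answer: 0 36

Derivation:
clock 0: start=46, rate=1.5, needs 100-46 = 54; ticks = ceil(54/1.5) = ceil(36.0000) = 36; reading at tick 36 = 46 + 1.5*36 = 100.0000
clock 1: start=16, rate=2.0, needs 100-16 = 84; ticks = ceil(84/2.0) = ceil(42.0000) = 42; reading at tick 42 = 16 + 2.0*42 = 100.0000
clock 2: start=0, rate=0.8, needs 100-0 = 100; ticks = ceil(100/0.8) = ceil(125.0000) = 125; reading at tick 125 = 0 + 0.8*125 = 100.0000
clock 3: start=10, rate=0.8, needs 100-10 = 90; ticks = ceil(90/0.8) = ceil(112.5000) = 113; reading at tick 113 = 10 + 0.8*113 = 100.4000
Minimum tick count = 36; winners = [0]; smallest index = 0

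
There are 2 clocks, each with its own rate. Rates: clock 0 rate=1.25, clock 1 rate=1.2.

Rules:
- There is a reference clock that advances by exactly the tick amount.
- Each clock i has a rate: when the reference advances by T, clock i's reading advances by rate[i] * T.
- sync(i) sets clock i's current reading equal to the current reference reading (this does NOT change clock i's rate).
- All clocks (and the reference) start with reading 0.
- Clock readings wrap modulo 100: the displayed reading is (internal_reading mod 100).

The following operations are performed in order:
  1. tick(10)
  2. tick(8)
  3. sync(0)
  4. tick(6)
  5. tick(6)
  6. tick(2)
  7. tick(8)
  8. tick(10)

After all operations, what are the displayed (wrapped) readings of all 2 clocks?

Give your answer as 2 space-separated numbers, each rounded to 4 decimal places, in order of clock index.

Answer: 58.0000 60.0000

Derivation:
After op 1 tick(10): ref=10.0000 raw=[12.5000 12.0000]
After op 2 tick(8): ref=18.0000 raw=[22.5000 21.6000]
After op 3 sync(0): ref=18.0000 raw=[18.0000 21.6000]
After op 4 tick(6): ref=24.0000 raw=[25.5000 28.8000]
After op 5 tick(6): ref=30.0000 raw=[33.0000 36.0000]
After op 6 tick(2): ref=32.0000 raw=[35.5000 38.4000]
After op 7 tick(8): ref=40.0000 raw=[45.5000 48.0000]
After op 8 tick(10): ref=50.0000 raw=[58.0000 60.0000]
Wrap final raw readings (mod 100): 58.0000 mod 100 = 58.0000; 60.0000 mod 100 = 60.0000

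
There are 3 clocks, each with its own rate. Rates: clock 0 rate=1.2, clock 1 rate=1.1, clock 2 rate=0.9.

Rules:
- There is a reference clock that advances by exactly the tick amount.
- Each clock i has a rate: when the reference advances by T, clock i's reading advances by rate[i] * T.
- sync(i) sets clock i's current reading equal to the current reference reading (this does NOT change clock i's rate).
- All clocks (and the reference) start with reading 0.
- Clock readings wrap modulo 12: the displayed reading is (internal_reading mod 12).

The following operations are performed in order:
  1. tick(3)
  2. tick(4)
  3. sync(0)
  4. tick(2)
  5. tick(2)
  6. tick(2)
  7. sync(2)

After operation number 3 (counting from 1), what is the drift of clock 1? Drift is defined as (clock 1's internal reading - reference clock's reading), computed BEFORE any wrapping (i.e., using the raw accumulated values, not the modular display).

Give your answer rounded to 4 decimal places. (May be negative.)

Answer: 0.7000

Derivation:
After op 1 tick(3): ref=3.0000 raw=[3.6000 3.3000 2.7000]
After op 2 tick(4): ref=7.0000 raw=[8.4000 7.7000 6.3000]
After op 3 sync(0): ref=7.0000 raw=[7.0000 7.7000 6.3000]
Drift of clock 1 after op 3: 7.7000 - 7.0000 = 0.7000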